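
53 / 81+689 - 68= 50354 / 81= 621.65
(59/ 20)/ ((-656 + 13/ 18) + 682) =531/ 4810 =0.11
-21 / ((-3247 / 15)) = 315 / 3247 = 0.10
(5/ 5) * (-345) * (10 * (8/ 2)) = -13800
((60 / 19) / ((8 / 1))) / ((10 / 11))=33 / 76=0.43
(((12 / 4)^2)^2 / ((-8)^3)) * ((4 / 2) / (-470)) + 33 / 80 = 49713 / 120320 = 0.41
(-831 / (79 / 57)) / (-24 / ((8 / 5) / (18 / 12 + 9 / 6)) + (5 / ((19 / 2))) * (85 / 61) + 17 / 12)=658780236 / 47080603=13.99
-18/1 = -18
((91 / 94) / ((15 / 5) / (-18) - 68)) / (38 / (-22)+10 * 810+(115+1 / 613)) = -613613 / 354870093769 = -0.00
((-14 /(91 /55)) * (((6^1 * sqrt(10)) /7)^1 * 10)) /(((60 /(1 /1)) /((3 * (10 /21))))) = -1100 * sqrt(10) /637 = -5.46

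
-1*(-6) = 6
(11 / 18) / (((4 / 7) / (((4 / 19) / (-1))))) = -77 / 342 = -0.23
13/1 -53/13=116/13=8.92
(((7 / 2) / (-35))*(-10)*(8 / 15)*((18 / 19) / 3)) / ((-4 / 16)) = -64 / 95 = -0.67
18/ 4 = 9/ 2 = 4.50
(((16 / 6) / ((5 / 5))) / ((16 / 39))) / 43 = 13 / 86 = 0.15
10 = 10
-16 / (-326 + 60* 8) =-8 / 77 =-0.10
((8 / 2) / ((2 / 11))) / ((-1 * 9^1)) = -22 / 9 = -2.44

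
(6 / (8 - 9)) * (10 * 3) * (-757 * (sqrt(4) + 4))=817560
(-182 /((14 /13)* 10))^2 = 28561 /100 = 285.61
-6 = -6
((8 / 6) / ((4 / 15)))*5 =25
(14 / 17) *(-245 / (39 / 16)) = -54880 / 663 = -82.78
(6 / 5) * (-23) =-138 / 5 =-27.60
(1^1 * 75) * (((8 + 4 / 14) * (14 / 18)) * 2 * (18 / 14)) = 8700 / 7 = 1242.86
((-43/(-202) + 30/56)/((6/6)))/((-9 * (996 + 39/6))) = -0.00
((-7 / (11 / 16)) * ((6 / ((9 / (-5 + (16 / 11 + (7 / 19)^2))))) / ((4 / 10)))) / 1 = 7582400 / 131043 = 57.86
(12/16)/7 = 3/28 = 0.11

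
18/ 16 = 9/ 8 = 1.12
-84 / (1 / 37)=-3108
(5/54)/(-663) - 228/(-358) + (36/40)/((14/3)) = 372152843/448599060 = 0.83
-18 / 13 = -1.38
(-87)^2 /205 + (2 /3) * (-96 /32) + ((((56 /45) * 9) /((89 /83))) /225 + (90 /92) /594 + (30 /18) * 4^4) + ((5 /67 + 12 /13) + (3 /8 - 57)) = 2938266119766247 /7236941283000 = 406.01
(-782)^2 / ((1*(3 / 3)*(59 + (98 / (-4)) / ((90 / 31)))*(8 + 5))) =110074320 / 118313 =930.37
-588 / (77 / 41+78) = -24108 / 3275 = -7.36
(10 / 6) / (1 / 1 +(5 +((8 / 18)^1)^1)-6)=15 / 4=3.75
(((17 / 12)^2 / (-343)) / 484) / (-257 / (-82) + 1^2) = -11849 / 4052020896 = -0.00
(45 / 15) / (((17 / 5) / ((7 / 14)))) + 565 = 19225 / 34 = 565.44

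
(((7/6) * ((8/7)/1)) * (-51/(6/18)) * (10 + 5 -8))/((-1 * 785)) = 1428/785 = 1.82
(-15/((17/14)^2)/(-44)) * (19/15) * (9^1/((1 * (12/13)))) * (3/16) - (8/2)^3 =-12912257/203456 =-63.46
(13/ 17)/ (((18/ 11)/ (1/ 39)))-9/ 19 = -8053/ 17442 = -0.46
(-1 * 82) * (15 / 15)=-82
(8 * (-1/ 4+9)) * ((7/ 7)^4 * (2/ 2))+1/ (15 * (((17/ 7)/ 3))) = 5957/ 85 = 70.08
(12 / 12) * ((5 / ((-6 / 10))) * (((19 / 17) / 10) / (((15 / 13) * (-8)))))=247 / 2448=0.10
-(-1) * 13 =13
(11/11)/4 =1/4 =0.25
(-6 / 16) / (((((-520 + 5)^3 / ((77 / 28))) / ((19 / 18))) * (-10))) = -209 / 262254480000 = -0.00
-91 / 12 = -7.58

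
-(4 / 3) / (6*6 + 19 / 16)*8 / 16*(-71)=2272 / 1785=1.27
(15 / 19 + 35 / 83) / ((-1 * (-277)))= 1910 / 436829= 0.00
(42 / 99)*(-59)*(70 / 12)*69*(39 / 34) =-4322045 / 374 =-11556.27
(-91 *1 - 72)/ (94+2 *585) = -163/ 1264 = -0.13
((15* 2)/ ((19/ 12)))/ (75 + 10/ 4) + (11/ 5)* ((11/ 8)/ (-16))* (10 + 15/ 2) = -462019/ 150784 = -3.06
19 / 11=1.73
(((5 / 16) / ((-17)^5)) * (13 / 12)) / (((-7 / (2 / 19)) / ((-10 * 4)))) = -325 / 2266091772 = -0.00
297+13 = 310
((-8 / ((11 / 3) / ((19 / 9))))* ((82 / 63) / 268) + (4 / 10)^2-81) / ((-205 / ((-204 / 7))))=-19148055604 / 1665712125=-11.50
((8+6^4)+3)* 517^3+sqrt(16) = 180612255795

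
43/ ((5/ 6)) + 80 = 658/ 5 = 131.60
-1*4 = -4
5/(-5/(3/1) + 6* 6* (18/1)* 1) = 15/1939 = 0.01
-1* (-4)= 4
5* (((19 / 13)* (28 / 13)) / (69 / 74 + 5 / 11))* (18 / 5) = 7794864 / 190801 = 40.85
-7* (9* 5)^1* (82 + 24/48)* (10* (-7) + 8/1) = 1611225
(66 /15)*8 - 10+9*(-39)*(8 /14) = -175.37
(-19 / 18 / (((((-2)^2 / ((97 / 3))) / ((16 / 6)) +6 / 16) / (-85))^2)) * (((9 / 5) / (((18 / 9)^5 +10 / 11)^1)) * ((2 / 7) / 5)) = -18186016288 / 135479043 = -134.23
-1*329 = -329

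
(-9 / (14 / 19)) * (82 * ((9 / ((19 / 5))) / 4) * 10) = -83025 / 14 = -5930.36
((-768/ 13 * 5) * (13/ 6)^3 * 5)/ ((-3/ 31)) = 4191200/ 27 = 155229.63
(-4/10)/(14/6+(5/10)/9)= -36/215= -0.17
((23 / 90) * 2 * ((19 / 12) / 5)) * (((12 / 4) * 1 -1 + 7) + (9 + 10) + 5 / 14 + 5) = 204079 / 37800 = 5.40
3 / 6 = 1 / 2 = 0.50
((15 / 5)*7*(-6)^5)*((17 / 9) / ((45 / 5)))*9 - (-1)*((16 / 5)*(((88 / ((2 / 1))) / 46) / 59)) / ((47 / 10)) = -19672504288 / 63779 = -308447.99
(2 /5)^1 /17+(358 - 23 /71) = 2158717 /6035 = 357.70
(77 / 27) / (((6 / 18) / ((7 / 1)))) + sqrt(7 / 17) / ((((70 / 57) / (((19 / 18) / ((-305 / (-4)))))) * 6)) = 59.89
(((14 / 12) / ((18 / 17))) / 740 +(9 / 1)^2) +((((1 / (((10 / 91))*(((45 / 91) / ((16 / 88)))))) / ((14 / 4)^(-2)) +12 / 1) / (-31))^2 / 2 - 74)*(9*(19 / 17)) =-25619392825324301 / 39496004460000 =-648.66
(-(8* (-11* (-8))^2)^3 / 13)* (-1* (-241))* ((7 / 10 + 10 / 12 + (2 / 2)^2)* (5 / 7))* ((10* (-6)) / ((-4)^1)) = -10887712324525752320 / 91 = -119645190379403871.65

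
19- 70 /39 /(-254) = 94142 /4953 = 19.01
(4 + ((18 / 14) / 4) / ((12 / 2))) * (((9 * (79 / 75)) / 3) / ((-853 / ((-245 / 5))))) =125531 / 170600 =0.74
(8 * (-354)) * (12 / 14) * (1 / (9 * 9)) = -1888 / 63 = -29.97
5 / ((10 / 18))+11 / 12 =119 / 12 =9.92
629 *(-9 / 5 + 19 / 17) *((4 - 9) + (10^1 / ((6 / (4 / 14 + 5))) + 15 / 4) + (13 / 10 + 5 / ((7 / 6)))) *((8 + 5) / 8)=-77012429 / 8400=-9168.15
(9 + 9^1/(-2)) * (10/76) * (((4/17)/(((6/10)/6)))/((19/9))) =4050/6137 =0.66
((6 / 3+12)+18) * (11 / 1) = 352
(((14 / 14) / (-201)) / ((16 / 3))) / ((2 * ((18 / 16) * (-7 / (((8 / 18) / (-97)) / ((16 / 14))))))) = -1 / 4211352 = -0.00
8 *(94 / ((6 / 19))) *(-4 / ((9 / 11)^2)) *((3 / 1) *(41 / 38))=-3730672 / 81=-46057.68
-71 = -71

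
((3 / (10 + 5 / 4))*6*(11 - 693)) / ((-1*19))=5456 / 95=57.43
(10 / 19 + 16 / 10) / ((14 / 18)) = 1818 / 665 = 2.73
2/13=0.15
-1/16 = -0.06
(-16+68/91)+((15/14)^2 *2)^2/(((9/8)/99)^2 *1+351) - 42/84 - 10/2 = -703767697419/33936583954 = -20.74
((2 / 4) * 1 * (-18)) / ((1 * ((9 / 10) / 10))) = -100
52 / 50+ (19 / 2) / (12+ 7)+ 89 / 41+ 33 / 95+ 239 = 243.06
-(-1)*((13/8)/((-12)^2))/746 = 13/859392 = 0.00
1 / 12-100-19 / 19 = -1211 / 12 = -100.92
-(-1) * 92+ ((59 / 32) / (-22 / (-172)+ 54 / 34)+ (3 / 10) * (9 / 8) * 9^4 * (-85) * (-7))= 26447346657 / 20072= 1317623.89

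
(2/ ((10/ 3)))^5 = 243/ 3125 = 0.08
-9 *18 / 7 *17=-2754 / 7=-393.43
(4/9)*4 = 16/9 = 1.78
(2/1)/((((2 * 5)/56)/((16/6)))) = 448/15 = 29.87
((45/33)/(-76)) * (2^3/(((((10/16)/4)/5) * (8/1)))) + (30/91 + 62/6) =575639/57057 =10.09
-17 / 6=-2.83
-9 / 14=-0.64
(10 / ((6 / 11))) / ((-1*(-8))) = 55 / 24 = 2.29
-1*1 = -1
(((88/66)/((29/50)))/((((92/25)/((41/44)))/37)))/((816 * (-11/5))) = -0.01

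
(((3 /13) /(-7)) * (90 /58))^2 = 18225 /6964321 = 0.00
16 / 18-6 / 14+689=43436 / 63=689.46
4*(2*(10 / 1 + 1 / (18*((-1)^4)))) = 724 / 9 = 80.44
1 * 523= 523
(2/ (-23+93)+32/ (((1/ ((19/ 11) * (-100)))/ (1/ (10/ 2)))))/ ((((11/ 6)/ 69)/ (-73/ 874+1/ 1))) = -3068071101/ 80465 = -38129.26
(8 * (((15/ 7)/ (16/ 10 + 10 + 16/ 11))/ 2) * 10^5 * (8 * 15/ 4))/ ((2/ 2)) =4950000000/ 2513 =1969757.26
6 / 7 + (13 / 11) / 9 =685 / 693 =0.99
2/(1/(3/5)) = 6/5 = 1.20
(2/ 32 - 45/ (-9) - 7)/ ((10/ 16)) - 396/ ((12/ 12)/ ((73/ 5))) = -57847/ 10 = -5784.70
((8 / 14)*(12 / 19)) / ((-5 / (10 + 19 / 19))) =-528 / 665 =-0.79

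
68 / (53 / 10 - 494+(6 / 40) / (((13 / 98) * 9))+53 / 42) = -185640 / 1330363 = -0.14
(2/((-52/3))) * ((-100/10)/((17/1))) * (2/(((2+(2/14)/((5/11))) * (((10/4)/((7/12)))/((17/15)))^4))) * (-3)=-82572791/95954625000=-0.00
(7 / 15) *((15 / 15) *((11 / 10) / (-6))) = -77 / 900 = -0.09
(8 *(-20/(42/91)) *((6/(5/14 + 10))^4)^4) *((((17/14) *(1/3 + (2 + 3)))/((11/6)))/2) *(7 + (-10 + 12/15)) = 8276591593928318596793078170779648/38184581555228782468798980712890625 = 0.22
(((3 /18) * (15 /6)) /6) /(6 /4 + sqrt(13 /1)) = -5 /516 + 5 * sqrt(13) /774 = 0.01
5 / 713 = 0.01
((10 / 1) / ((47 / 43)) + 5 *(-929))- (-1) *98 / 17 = -3699439 / 799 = -4630.09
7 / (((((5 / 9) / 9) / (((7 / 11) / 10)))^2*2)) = 2250423 / 605000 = 3.72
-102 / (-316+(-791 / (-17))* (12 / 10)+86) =4335 / 7402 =0.59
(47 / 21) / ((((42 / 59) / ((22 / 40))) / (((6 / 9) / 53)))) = 0.02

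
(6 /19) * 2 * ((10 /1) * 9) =1080 /19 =56.84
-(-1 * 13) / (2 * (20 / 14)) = 91 / 20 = 4.55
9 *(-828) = -7452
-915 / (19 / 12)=-10980 / 19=-577.89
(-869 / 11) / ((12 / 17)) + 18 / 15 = -6643 / 60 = -110.72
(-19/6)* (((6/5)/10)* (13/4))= -247/200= -1.24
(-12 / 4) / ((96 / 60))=-15 / 8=-1.88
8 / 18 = 0.44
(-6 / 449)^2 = 36 / 201601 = 0.00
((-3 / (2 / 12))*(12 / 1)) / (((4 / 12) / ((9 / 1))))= -5832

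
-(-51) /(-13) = -51 /13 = -3.92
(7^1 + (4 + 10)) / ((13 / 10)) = 210 / 13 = 16.15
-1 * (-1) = 1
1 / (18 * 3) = 1 / 54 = 0.02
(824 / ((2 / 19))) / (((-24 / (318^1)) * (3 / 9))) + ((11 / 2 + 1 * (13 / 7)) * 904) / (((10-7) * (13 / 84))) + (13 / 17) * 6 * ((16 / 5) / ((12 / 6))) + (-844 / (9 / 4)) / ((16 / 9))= -297041.74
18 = 18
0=0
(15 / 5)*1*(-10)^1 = -30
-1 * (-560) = 560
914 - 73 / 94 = 85843 / 94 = 913.22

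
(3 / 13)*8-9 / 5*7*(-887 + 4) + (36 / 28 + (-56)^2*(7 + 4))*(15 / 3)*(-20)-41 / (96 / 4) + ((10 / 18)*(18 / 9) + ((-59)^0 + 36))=-112647373757 / 32760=-3438564.52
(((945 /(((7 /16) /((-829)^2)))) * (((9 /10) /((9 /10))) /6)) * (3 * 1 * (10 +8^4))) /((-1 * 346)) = -1523778234840 /173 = -8807966675.38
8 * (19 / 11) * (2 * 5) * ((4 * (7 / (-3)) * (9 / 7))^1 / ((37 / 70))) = -1276800 / 407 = -3137.10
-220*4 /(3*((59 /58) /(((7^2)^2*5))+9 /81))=-2637.99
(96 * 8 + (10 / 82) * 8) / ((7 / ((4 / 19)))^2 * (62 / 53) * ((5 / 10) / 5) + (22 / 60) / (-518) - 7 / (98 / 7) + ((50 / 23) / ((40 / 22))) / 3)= 796324135040 / 133823766751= 5.95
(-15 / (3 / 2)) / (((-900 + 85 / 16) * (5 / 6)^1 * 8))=24 / 14315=0.00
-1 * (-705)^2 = -497025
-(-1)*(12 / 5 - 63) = -303 / 5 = -60.60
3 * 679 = 2037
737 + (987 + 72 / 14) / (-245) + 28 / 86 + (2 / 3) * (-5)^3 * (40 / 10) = 17696264 / 44247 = 399.94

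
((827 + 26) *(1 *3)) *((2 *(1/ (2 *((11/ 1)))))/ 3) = 77.55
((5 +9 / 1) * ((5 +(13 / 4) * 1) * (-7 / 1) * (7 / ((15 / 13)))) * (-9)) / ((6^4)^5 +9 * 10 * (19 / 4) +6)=13377 / 1107926800019215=0.00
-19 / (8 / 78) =-741 / 4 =-185.25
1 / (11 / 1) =1 / 11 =0.09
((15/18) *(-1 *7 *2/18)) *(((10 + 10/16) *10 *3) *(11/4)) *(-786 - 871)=941411.89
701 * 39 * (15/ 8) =410085/ 8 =51260.62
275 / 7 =39.29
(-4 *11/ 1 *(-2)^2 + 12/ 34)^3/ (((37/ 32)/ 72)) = -61341145933824/ 181781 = -337445310.20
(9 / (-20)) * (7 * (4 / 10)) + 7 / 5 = 7 / 50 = 0.14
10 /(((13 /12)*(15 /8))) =64 /13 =4.92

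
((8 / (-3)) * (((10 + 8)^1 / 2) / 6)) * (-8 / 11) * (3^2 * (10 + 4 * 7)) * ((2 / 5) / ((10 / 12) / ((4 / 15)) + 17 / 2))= 58368 / 1705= 34.23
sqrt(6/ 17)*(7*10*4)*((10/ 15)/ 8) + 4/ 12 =1/ 3 + 70*sqrt(102)/ 51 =14.20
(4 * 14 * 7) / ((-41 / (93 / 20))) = -9114 / 205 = -44.46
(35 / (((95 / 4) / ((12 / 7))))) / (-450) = -8 / 1425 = -0.01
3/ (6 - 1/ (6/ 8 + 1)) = 21/ 38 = 0.55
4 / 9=0.44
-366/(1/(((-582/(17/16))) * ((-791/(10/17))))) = -1347939936/5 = -269587987.20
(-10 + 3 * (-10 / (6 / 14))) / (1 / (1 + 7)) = -640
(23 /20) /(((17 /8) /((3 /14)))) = 69 /595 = 0.12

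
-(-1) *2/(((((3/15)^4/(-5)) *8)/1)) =-3125/4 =-781.25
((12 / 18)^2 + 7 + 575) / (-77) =-5242 / 693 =-7.56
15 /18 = 5 /6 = 0.83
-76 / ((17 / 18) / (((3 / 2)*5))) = -10260 / 17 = -603.53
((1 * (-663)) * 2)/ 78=-17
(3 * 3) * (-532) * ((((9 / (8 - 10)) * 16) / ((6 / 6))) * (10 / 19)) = 181440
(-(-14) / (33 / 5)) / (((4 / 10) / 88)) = 1400 / 3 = 466.67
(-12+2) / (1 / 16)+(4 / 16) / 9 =-5759 / 36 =-159.97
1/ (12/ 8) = 2/ 3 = 0.67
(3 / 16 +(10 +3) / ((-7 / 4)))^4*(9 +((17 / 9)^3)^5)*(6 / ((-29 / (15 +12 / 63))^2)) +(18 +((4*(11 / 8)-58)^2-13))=74967445388145440569147301505697 / 1190603282831934760599552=62965932.04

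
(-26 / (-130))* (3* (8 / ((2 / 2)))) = 24 / 5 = 4.80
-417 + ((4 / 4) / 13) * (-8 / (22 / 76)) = -59935 / 143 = -419.13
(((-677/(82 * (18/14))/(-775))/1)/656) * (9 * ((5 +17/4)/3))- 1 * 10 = -5002480657/500265600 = -10.00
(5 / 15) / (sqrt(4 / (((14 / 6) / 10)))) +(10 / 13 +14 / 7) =sqrt(210) / 180 +36 / 13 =2.85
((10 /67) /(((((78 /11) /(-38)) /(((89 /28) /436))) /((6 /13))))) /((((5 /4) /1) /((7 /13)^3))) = -911449 /2711552779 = -0.00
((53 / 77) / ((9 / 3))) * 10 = 530 / 231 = 2.29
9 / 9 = 1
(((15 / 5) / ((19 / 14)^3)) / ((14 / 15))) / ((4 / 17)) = 37485 / 6859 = 5.47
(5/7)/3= 5/21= 0.24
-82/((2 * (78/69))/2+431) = -1886/9939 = -0.19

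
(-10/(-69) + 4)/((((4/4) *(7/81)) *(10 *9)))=429/805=0.53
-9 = -9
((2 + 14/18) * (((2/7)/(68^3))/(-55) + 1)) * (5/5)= 33626755/12105632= 2.78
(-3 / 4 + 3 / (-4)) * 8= -12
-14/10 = -7/5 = -1.40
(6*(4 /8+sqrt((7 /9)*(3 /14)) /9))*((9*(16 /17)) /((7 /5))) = 80*sqrt(6) /119+2160 /119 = 19.80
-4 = -4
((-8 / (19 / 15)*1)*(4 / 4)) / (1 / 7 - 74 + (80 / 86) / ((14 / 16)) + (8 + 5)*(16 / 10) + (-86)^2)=-60200 / 70000617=-0.00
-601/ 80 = -7.51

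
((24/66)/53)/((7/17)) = 68/4081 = 0.02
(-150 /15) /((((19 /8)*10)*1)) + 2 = 30 /19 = 1.58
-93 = -93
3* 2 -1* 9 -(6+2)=-11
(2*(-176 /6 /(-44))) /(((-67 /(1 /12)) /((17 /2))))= -17 /1206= -0.01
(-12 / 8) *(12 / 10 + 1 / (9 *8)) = -1.82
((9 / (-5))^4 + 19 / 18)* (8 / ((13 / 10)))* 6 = 2079568 / 4875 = 426.58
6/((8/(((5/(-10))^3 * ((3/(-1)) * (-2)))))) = -0.56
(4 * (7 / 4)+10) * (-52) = -884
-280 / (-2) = 140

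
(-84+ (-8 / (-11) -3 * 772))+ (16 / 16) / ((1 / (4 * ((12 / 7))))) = -2392.42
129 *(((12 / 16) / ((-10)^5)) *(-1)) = 387 / 400000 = 0.00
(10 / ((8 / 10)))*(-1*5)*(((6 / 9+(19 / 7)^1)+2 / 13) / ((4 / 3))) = -120625 / 728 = -165.69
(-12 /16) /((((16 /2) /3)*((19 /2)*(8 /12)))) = -27 /608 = -0.04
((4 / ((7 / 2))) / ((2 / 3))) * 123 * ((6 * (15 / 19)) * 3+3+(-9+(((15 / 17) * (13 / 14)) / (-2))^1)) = 1644.87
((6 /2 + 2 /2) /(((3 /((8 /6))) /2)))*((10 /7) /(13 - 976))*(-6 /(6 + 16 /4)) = 0.00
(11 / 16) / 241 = 11 / 3856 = 0.00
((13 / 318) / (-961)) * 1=-13 / 305598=-0.00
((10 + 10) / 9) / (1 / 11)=220 / 9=24.44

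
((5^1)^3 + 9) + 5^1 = 139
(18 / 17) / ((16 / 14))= 63 / 68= 0.93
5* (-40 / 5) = -40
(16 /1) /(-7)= -2.29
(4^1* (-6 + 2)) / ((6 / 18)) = -48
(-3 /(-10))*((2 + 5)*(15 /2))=63 /4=15.75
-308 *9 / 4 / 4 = -173.25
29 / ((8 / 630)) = 9135 / 4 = 2283.75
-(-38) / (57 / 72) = 48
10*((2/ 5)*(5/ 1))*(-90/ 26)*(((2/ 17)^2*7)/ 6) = -4200/ 3757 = -1.12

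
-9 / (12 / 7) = -21 / 4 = -5.25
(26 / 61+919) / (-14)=-56085 / 854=-65.67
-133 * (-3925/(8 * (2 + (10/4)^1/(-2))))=522025/6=87004.17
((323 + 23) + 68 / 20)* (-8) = -13976 / 5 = -2795.20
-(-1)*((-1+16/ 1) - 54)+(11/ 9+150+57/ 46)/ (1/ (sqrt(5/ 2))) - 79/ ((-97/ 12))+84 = 5313/ 97+63119*sqrt(10)/ 828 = 295.84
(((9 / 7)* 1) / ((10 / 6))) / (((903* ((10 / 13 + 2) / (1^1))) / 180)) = 0.06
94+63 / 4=439 / 4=109.75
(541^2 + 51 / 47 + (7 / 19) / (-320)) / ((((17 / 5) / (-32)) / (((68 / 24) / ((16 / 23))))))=-1923647143153 / 171456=-11219479.88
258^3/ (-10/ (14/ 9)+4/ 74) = -4447939608/ 1651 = -2694088.19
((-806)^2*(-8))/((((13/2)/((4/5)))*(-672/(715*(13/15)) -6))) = 90288.06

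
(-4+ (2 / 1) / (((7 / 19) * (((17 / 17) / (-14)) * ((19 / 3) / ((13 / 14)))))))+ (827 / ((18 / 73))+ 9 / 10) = 1052006 / 315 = 3339.70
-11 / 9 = -1.22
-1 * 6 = -6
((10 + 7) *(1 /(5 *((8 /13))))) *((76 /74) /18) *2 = 4199 /6660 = 0.63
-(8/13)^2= -64/169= -0.38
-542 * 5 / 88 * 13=-17615 / 44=-400.34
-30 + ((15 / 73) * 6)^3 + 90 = 24070020 / 389017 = 61.87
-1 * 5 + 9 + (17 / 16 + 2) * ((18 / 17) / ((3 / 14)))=1301 / 68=19.13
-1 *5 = -5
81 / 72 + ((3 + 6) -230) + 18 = -1615 / 8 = -201.88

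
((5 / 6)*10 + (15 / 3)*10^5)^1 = 1500025 / 3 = 500008.33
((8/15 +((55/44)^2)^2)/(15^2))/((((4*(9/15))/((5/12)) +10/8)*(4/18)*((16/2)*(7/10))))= 11423/7537152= 0.00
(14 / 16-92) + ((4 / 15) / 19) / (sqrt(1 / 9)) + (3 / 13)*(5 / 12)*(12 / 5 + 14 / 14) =-896669 / 9880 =-90.76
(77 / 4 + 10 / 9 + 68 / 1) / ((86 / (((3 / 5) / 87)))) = 3181 / 448920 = 0.01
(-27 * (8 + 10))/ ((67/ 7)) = -3402/ 67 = -50.78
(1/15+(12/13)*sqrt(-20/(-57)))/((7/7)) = 1/15+8*sqrt(285)/247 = 0.61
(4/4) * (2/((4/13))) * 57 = 741/2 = 370.50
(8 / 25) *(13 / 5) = 104 / 125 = 0.83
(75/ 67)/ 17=75/ 1139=0.07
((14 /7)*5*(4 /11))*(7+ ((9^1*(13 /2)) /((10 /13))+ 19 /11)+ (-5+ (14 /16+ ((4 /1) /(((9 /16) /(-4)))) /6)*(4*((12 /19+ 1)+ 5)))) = -82.79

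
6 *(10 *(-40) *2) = -4800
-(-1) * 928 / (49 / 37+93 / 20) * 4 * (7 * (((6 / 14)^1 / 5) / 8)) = 206016 / 4421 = 46.60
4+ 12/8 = 11/2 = 5.50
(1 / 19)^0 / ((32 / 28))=7 / 8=0.88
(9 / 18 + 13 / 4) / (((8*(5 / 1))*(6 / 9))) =9 / 64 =0.14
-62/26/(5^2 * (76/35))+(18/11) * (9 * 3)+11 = 2996193/54340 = 55.14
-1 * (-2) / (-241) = -2 / 241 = -0.01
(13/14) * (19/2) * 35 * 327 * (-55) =-22211475/4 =-5552868.75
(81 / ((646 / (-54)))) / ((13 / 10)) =-21870 / 4199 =-5.21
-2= -2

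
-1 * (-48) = 48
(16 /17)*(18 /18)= 16 /17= 0.94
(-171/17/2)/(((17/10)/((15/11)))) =-12825/3179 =-4.03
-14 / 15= -0.93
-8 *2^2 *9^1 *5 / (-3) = 480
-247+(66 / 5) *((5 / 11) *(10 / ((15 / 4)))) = -231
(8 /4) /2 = 1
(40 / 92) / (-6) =-5 / 69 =-0.07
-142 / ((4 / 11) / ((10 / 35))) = -781 / 7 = -111.57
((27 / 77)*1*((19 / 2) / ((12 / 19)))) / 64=3249 / 39424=0.08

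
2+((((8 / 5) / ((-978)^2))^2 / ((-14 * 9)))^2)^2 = 2.00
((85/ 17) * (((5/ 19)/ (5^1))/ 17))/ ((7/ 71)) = 355/ 2261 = 0.16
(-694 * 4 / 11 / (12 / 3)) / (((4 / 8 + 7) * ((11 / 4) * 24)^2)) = -347 / 179685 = -0.00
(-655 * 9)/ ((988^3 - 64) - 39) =-1965/ 321476723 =-0.00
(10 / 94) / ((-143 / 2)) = -10 / 6721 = -0.00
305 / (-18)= -305 / 18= -16.94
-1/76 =-0.01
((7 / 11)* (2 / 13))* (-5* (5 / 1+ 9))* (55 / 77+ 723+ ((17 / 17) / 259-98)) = -22688540 / 5291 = -4288.14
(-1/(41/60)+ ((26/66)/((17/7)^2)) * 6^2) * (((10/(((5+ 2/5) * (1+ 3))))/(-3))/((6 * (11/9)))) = -0.02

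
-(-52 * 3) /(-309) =-52 /103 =-0.50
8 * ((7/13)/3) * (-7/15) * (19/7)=-1064/585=-1.82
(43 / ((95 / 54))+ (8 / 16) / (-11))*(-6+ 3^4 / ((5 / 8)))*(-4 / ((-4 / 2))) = 31511202 / 5225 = 6030.85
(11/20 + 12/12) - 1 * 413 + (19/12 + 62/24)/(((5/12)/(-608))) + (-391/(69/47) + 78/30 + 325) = -385811/60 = -6430.18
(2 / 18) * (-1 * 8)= -8 / 9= -0.89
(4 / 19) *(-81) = -324 / 19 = -17.05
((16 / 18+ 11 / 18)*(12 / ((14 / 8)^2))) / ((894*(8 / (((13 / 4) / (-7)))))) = -39 / 102214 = -0.00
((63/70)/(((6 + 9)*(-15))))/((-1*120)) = 1/30000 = 0.00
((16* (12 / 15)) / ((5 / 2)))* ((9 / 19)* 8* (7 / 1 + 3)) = 18432 / 95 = 194.02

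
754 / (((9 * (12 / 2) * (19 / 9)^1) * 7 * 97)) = 377 / 38703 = 0.01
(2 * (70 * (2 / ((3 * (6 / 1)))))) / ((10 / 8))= 112 / 9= 12.44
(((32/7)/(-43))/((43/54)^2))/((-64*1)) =1458/556549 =0.00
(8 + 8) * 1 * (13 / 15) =208 / 15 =13.87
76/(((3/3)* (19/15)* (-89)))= -60/89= -0.67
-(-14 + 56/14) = 10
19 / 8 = 2.38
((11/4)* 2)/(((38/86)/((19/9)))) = 473/18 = 26.28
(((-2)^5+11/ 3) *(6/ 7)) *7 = -170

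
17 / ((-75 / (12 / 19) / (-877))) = 59636 / 475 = 125.55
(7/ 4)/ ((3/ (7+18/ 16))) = 4.74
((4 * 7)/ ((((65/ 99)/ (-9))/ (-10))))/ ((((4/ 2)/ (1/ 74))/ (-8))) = -99792/ 481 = -207.47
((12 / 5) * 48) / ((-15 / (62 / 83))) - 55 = -126029 / 2075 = -60.74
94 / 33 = 2.85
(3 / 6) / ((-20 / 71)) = -71 / 40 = -1.78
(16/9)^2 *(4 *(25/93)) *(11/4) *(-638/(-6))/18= 11228800/203391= 55.21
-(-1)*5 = 5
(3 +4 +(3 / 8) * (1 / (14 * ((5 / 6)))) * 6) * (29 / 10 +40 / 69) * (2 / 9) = 345401 / 62100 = 5.56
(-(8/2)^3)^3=-262144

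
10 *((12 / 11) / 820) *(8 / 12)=4 / 451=0.01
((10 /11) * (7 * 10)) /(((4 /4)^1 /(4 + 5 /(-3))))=4900 /33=148.48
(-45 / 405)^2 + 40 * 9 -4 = 28837 / 81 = 356.01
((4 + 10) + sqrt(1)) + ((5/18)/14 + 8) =5801/252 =23.02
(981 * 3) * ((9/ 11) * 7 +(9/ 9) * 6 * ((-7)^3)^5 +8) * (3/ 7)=-2766470557703592123/ 77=-35928189061085611.99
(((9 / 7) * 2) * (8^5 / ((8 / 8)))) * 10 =5898240 / 7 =842605.71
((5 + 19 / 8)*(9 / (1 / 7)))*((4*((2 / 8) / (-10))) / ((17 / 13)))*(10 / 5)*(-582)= 14061411 / 340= 41357.09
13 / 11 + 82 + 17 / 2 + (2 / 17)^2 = 583001 / 6358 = 91.70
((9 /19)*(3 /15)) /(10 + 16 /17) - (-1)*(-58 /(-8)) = 85507 /11780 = 7.26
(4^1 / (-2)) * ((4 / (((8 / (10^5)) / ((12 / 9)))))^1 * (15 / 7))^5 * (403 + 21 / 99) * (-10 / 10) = 26612000000000000000000000000000000 / 554631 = 47981450730305374203749880000.00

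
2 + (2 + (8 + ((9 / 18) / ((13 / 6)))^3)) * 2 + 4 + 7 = 72555 / 2197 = 33.02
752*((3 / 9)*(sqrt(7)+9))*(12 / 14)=1504*sqrt(7) / 7+13536 / 7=2502.17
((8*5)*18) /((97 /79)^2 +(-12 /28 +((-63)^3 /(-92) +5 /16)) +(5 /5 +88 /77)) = 3858435840 /14584011667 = 0.26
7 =7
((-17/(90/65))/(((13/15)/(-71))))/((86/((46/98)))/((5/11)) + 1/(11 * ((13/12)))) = 99245575/39780012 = 2.49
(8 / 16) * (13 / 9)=13 / 18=0.72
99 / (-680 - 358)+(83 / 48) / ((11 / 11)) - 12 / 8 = 1111 / 8304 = 0.13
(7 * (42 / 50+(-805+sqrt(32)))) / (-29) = 140728 / 725 - 28 * sqrt(2) / 29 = 192.74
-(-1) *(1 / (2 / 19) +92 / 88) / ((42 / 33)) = 58 / 7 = 8.29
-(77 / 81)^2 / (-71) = 5929 / 465831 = 0.01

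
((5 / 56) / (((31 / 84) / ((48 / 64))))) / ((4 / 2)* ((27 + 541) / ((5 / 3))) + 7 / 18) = 2025 / 7610996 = 0.00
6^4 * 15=19440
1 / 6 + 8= 49 / 6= 8.17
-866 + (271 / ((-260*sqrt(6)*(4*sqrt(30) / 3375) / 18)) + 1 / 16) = -109755*sqrt(5) / 208 -13855 / 16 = -2045.84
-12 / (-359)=12 / 359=0.03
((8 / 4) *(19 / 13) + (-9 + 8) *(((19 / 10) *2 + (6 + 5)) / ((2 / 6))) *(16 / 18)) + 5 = -6151 / 195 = -31.54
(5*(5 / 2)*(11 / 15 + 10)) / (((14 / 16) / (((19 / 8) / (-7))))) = -2185 / 42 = -52.02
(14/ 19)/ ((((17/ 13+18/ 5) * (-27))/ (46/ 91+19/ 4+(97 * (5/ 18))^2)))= -53901070/ 13255407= -4.07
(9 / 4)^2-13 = -127 / 16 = -7.94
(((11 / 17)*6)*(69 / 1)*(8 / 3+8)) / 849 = 16192 / 4811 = 3.37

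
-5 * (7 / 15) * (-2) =14 / 3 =4.67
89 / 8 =11.12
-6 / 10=-3 / 5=-0.60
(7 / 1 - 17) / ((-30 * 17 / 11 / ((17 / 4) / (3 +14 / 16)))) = 22 / 93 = 0.24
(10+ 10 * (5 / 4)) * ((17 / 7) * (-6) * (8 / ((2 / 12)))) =-110160 / 7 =-15737.14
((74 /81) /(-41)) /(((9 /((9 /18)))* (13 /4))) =-148 /388557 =-0.00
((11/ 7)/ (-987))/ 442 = -11/ 3053778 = -0.00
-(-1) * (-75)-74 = -149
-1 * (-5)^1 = 5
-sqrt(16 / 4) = -2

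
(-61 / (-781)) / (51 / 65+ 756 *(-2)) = -3965 / 76716849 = -0.00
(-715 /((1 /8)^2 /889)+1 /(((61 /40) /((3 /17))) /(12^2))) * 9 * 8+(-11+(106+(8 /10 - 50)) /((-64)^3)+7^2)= -995288030050459547 /339804160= -2929004842.23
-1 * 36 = -36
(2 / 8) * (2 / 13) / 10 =1 / 260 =0.00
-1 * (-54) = 54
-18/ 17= -1.06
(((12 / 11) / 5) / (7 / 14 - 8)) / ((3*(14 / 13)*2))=-26 / 5775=-0.00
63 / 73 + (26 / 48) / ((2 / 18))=3351 / 584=5.74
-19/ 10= -1.90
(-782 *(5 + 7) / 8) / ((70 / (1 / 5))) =-1173 / 350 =-3.35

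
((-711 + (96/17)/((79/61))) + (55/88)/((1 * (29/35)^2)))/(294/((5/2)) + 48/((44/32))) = -350721827555/75791485152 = -4.63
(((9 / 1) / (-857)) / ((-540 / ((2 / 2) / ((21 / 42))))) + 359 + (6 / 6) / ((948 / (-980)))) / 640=242353913 / 433299200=0.56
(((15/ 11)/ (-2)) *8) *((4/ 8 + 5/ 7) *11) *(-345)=175950/ 7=25135.71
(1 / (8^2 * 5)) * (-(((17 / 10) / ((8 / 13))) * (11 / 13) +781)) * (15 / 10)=-188001 / 51200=-3.67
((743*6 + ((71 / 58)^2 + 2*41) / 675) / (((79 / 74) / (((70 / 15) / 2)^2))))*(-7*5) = -128471773356899 / 161446770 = -795753.13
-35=-35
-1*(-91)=91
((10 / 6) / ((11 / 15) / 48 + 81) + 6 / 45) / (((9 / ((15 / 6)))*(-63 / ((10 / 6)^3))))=-8416375 / 2678967837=-0.00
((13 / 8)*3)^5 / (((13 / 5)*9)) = 3855735 / 32768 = 117.67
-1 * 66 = -66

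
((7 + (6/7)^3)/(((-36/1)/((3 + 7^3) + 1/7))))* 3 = -6340991/28812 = -220.08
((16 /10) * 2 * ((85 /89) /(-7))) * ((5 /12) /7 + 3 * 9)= -154564 /13083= -11.81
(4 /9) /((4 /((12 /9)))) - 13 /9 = -35 /27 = -1.30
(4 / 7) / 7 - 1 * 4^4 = -12540 / 49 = -255.92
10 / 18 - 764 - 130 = -893.44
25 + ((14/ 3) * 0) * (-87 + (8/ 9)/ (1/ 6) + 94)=25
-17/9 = -1.89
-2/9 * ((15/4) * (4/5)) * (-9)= 6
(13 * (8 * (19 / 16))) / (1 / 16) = 1976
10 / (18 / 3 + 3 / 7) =1.56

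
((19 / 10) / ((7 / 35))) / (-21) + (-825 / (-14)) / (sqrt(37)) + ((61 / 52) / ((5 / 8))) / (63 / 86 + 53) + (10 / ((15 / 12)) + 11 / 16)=834635267 / 100922640 + 825* sqrt(37) / 518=17.96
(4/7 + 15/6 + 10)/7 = 183/98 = 1.87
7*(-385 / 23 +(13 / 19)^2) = -945686 / 8303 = -113.90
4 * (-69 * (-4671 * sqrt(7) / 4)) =322299 * sqrt(7) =852723.00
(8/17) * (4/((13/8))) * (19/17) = 4864/3757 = 1.29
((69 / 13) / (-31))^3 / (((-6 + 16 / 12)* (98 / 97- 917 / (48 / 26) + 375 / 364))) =-0.00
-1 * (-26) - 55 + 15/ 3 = -24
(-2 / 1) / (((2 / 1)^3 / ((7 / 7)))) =-1 / 4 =-0.25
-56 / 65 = -0.86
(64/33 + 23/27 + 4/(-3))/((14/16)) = 3464/2079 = 1.67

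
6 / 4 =3 / 2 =1.50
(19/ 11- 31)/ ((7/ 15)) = -690/ 11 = -62.73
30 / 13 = 2.31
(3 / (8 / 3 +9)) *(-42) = -54 / 5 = -10.80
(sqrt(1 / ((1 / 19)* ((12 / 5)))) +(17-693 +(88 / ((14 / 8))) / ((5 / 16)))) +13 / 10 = -7193 / 14 +sqrt(285) / 6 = -510.97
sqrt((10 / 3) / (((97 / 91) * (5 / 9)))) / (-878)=-sqrt(52962) / 85166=-0.00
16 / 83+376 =31224 / 83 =376.19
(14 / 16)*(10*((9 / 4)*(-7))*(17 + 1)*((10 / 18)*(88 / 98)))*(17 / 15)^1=-1402.50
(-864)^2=746496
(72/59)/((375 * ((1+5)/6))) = 24/7375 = 0.00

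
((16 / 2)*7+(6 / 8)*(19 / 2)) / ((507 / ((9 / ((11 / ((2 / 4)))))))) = 1515 / 29744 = 0.05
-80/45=-1.78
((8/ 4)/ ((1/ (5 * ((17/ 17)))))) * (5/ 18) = 25/ 9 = 2.78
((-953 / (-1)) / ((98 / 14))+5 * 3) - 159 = -55 / 7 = -7.86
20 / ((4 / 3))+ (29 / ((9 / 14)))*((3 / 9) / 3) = 1621 / 81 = 20.01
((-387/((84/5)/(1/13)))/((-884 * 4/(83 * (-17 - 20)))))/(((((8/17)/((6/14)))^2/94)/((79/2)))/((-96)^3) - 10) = 0.15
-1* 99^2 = -9801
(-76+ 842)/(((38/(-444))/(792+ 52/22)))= -1485914376/209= -7109638.16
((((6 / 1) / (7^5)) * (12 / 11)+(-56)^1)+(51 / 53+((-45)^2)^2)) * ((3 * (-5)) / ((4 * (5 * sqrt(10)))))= -15067258825587 * sqrt(10) / 48992405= -972535.56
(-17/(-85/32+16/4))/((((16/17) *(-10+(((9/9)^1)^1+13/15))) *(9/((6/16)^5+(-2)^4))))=757947295/257851392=2.94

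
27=27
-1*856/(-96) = 107/12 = 8.92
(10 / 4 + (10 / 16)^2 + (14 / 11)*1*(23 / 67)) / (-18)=-156953 / 849024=-0.18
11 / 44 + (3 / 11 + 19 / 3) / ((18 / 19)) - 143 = -161303 / 1188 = -135.78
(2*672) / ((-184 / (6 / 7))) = -144 / 23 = -6.26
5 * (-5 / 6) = -25 / 6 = -4.17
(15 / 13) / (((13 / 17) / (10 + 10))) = 5100 / 169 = 30.18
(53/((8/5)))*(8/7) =265/7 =37.86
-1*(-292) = 292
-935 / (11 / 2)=-170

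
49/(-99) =-0.49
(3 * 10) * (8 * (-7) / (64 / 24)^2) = -945 / 4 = -236.25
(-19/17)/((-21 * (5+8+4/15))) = 0.00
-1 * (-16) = 16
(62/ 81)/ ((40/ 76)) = 589/ 405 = 1.45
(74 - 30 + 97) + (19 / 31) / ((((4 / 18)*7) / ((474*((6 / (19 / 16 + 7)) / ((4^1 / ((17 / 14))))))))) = 36324957 / 198989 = 182.55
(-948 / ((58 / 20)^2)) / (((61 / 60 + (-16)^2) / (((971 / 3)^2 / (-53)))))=595875512000 / 687360233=866.90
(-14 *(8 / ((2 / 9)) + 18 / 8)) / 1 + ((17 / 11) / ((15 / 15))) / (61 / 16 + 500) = -94966097 / 177342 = -535.50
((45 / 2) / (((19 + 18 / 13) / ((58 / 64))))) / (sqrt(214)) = 3393 * sqrt(214) / 725888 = 0.07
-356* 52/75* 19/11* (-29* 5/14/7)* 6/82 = 5100056/110495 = 46.16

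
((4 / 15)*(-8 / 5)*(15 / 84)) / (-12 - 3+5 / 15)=2 / 385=0.01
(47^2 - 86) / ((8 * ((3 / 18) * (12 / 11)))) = 1459.56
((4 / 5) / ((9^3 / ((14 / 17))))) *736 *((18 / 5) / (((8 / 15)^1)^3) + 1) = 1019291 / 61965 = 16.45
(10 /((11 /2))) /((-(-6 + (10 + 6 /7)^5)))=-168070 /13944834937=-0.00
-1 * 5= -5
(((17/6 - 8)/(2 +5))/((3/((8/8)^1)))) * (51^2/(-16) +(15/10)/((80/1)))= 268739/6720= 39.99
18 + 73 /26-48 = -707 /26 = -27.19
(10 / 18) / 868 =5 / 7812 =0.00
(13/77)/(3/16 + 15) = 208/18711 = 0.01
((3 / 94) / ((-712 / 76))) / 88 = -57 / 1472416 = -0.00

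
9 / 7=1.29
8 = 8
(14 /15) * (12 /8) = 7 /5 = 1.40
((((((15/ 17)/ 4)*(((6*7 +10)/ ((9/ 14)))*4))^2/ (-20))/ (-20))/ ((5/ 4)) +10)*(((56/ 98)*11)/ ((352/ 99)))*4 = 1444003/ 10115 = 142.76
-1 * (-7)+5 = 12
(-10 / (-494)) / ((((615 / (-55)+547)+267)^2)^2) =73205 / 1502230213061860087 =0.00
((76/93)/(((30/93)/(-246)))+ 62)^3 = -22093422616/125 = -176747380.93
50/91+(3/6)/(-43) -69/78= -1357/3913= -0.35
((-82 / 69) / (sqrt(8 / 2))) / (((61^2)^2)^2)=-41 / 13227804596812389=-0.00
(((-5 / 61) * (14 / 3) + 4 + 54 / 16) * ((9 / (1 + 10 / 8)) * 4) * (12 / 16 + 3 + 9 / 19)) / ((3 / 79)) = 86533361 / 6954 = 12443.68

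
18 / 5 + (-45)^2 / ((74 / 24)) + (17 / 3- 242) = 235333 / 555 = 424.02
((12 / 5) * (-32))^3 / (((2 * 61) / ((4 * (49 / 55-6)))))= 31822184448 / 419375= 75880.02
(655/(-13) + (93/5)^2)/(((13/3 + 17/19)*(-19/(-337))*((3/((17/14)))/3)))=825508797/677950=1217.65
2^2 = 4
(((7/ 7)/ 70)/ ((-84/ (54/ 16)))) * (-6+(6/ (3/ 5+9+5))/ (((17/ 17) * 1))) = 459/ 143080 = 0.00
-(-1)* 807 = 807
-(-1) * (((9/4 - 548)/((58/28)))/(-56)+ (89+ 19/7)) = 313169/3248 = 96.42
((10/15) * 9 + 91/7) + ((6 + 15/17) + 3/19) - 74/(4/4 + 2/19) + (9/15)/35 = -6934768/169575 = -40.89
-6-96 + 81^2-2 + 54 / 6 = 6466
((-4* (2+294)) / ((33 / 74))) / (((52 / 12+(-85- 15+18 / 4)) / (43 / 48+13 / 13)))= 996632 / 18051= 55.21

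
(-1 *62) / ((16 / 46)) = -713 / 4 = -178.25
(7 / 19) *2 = 14 / 19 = 0.74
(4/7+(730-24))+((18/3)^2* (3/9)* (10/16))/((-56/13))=78941/112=704.83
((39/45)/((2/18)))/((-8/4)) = -39/10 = -3.90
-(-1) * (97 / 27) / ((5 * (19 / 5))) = 97 / 513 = 0.19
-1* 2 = -2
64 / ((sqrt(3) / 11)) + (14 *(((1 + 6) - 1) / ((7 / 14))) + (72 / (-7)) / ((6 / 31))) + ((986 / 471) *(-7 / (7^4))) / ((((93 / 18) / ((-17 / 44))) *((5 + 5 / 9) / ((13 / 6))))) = 210914692059 / 1836319100 + 704 *sqrt(3) / 3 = 521.31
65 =65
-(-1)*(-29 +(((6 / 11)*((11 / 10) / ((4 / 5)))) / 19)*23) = -2135 / 76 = -28.09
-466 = -466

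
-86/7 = -12.29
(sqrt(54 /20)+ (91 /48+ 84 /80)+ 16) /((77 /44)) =6 * sqrt(30) /35+ 4547 /420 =11.77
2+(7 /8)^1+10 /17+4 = 1015 /136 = 7.46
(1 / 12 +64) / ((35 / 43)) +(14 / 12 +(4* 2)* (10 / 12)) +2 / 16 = 24273 / 280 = 86.69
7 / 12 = 0.58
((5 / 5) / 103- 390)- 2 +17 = -38624 / 103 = -374.99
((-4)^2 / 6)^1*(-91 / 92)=-182 / 69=-2.64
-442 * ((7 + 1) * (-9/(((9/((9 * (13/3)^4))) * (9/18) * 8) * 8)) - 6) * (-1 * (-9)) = 6359717/2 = 3179858.50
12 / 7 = 1.71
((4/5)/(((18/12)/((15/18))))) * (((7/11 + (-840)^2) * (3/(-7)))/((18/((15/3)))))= -11088010/297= -37333.37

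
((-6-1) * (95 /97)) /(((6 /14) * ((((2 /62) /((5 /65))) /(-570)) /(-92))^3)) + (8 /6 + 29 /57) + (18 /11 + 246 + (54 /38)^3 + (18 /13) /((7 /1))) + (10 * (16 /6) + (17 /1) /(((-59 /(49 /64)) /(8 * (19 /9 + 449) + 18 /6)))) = -119645834805965520290244247153145 /3824968071532608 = -31280217917747273.66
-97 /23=-4.22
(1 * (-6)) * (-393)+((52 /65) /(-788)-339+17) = 2005459 /985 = 2036.00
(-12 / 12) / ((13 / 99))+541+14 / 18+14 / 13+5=63208 / 117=540.24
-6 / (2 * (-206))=0.01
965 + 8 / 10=4829 / 5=965.80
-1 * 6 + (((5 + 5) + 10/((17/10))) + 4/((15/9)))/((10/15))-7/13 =23078/1105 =20.89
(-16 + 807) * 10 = 7910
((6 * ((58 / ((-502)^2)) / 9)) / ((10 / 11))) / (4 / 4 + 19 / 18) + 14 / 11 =163183117 / 128207035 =1.27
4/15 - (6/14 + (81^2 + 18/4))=-1378789/210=-6565.66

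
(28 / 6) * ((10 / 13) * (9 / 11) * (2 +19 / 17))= 22260 / 2431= 9.16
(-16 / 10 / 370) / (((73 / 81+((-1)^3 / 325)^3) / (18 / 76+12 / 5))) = -0.01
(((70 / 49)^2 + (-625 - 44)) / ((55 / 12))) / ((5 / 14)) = -71304 / 175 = -407.45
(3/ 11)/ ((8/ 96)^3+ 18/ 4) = 5184/ 85547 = 0.06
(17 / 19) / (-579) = -17 / 11001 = -0.00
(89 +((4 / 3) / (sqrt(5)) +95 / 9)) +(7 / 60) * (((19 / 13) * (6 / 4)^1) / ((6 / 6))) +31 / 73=4 * sqrt(5) / 15 +34244621 / 341640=100.83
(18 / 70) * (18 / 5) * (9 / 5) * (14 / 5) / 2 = 1458 / 625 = 2.33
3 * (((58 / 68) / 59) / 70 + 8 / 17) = 198327 / 140420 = 1.41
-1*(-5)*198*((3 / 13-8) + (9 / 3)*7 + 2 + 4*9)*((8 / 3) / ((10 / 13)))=175824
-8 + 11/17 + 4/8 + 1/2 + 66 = 1014/17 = 59.65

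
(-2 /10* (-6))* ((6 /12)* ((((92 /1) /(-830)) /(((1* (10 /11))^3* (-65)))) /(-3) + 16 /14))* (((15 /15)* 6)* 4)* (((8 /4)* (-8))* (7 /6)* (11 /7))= -56933484784 /118015625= -482.42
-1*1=-1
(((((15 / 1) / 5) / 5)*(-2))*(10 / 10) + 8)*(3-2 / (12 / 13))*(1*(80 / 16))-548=-1559 / 3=-519.67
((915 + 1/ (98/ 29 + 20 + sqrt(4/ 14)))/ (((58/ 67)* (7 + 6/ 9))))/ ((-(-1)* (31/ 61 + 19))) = 265313130624/ 37539997285 - 355569* sqrt(14)/ 176049642440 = 7.07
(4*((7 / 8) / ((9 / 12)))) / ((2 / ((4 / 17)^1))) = 28 / 51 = 0.55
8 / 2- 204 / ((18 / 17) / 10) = -5768 / 3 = -1922.67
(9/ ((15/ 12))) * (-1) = -36/ 5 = -7.20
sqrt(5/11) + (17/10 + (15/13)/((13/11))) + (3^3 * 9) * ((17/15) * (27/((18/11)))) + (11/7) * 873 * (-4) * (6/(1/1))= -167854658/5915 + sqrt(55)/11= -28377.12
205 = 205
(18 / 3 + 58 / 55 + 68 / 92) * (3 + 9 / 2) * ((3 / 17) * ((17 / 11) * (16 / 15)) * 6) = 1419696 / 13915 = 102.03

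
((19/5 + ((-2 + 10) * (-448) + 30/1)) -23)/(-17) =17866/85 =210.19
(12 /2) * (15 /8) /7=45 /28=1.61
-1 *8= -8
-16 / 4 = -4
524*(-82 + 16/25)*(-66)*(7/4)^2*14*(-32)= -96511770432/25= -3860470817.28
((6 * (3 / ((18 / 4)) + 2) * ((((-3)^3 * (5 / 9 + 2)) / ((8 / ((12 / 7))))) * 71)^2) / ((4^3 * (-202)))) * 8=-216001809 / 19796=-10911.39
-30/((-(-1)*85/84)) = -504/17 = -29.65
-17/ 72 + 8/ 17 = 287/ 1224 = 0.23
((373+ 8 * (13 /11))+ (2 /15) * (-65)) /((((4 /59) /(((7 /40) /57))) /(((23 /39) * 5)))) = 117170165 /2347488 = 49.91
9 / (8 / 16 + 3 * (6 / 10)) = 3.91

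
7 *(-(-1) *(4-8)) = -28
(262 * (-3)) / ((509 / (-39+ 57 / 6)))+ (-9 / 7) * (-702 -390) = 737823 / 509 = 1449.55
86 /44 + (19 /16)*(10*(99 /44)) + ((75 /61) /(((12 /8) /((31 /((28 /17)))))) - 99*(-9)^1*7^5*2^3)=18006470318495 /150304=119800340.10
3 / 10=0.30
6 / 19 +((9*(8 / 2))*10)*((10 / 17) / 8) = 8652 / 323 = 26.79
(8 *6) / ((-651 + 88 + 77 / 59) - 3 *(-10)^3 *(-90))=-708 / 3990785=-0.00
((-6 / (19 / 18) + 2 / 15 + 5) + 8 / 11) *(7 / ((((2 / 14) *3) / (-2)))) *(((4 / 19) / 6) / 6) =-54194 / 1608255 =-0.03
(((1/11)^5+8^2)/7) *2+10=31888100/1127357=28.29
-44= -44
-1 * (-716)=716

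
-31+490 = 459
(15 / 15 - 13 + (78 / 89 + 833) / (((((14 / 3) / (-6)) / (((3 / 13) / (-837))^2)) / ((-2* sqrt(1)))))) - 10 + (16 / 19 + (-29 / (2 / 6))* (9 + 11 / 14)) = -30192361622861 / 34603835994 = -872.51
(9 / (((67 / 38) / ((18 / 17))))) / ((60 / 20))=2052 / 1139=1.80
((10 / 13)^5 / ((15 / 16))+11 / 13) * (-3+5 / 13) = -42925442 / 14480427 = -2.96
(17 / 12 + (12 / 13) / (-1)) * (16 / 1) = 308 / 39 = 7.90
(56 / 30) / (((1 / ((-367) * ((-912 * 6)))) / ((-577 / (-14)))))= 772496832 / 5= 154499366.40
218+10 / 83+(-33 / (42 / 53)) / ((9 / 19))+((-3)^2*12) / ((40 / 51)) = 7004449 / 26145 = 267.91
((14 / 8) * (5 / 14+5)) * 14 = 525 / 4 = 131.25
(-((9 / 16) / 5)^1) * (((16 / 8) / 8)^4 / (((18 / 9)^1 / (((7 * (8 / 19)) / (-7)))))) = 9 / 97280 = 0.00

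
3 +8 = 11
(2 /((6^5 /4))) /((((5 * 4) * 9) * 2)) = 0.00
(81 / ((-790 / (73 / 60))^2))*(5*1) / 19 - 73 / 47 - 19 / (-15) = -38317970299 / 133757112000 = -0.29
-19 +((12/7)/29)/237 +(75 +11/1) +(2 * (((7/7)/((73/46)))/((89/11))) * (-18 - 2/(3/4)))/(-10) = 105216853529/1562885835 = 67.32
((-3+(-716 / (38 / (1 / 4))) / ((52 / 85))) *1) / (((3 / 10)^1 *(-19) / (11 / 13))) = 1162865 / 732108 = 1.59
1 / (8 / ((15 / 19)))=15 / 152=0.10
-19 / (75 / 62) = -1178 / 75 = -15.71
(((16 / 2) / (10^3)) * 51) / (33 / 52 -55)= -0.01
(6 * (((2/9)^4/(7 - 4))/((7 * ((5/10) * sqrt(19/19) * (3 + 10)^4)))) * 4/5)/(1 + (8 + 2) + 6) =0.00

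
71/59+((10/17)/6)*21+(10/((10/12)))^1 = 15308/1003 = 15.26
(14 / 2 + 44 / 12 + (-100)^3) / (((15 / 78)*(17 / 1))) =-77999168 / 255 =-305879.09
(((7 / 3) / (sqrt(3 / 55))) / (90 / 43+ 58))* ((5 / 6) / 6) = 1505* sqrt(165) / 837216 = 0.02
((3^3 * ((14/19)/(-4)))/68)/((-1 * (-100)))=-189/258400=-0.00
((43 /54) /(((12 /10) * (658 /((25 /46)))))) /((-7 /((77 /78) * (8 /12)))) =-59125 /1147399344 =-0.00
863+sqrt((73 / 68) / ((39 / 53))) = sqrt(2565147) / 1326+863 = 864.21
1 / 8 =0.12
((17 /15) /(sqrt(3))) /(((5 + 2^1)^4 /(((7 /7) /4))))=17*sqrt(3) /432180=0.00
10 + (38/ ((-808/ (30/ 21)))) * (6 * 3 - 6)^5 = -11812450/ 707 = -16707.85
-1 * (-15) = 15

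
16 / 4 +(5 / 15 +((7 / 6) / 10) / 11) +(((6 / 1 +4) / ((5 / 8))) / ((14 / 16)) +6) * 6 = 150.06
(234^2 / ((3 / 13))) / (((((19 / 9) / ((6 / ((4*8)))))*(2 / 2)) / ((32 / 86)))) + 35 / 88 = 7841.83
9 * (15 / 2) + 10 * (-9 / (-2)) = 225 / 2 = 112.50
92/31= 2.97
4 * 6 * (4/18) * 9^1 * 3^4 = 3888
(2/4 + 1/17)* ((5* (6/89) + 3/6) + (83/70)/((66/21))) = 451763/665720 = 0.68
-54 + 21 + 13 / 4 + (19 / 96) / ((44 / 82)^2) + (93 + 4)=3156643 / 46464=67.94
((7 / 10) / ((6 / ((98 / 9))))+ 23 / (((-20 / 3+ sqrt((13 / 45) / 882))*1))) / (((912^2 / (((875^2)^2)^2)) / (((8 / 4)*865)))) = -61710269164274156510829925537109375 / 39614011289856 - 47852695659697055816650390625*sqrt(130) / 81510311296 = -1564482641846414361733.68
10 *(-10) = -100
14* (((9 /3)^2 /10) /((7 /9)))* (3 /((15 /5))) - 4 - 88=-379 /5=-75.80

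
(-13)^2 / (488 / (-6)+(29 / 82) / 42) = -2.08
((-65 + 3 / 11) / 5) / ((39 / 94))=-66928 / 2145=-31.20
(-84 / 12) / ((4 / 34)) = -119 / 2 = -59.50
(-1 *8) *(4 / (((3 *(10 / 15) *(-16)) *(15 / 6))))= 2 / 5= 0.40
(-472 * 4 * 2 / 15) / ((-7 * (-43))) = -3776 / 4515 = -0.84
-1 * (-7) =7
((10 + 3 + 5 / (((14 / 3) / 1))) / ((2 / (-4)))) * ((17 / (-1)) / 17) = 197 / 7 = 28.14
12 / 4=3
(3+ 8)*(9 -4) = 55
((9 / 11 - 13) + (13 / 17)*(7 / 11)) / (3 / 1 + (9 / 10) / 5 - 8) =109350 / 45067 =2.43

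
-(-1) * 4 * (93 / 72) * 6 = 31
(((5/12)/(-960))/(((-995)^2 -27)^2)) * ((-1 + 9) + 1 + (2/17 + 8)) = -97/12796133898292224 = -0.00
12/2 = 6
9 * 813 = 7317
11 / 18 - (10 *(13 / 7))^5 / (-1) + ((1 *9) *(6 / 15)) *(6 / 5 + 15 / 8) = 33416546691991 / 15126300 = 2209168.58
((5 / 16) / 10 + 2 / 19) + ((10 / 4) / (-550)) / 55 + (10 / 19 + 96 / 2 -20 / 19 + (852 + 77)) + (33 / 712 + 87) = 1063.66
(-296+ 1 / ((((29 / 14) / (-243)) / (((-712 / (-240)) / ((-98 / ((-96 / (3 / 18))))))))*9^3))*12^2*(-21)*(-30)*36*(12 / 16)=-21225307392 / 29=-731907151.45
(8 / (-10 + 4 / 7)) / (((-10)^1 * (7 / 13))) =26 / 165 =0.16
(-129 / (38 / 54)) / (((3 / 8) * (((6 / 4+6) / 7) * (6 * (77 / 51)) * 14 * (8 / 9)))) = -4.05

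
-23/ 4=-5.75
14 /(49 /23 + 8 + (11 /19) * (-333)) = -3059 /39911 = -0.08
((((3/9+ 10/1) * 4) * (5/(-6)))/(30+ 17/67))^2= 431392900/332807049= 1.30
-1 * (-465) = 465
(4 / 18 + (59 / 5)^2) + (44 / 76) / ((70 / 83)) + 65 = 12278149 / 59850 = 205.15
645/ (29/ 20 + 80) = 4300/ 543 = 7.92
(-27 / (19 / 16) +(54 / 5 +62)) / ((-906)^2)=0.00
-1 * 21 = -21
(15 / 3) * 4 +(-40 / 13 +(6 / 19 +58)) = 75.24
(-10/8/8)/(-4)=5/128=0.04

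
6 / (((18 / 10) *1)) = 10 / 3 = 3.33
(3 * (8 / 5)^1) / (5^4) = 24 / 3125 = 0.01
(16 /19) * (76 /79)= 64 /79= 0.81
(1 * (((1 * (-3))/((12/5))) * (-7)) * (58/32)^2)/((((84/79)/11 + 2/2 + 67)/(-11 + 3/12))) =-1099897645/242384896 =-4.54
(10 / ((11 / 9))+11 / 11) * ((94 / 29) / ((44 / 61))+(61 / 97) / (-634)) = 4450965162 / 107898241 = 41.25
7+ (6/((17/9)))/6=128/17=7.53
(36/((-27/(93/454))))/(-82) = 31/9307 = 0.00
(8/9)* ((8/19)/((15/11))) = 704/2565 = 0.27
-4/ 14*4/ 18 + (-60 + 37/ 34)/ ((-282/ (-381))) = -16038787/ 201348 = -79.66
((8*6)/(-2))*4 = -96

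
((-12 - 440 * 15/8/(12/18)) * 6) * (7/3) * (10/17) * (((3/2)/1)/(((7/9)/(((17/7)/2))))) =-48195/2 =-24097.50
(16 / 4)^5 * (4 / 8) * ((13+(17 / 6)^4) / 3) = 3211808 / 243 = 13217.32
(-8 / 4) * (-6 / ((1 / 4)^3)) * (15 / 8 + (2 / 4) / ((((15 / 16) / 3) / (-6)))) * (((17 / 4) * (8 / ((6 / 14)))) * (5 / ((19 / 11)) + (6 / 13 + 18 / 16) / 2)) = -428749860 / 247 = -1735829.39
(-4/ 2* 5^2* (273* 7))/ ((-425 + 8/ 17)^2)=-563550/ 1062961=-0.53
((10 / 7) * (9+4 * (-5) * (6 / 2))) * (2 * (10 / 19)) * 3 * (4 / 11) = -122400 / 1463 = -83.66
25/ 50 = 1/ 2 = 0.50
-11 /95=-0.12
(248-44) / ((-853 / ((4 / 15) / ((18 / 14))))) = -0.05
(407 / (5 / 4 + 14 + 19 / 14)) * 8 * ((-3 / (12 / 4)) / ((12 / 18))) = -45584 / 155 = -294.09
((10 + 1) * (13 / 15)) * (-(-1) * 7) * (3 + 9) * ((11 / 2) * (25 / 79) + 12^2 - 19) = 8018010 / 79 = 101493.80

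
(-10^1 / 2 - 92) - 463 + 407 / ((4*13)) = -28713 / 52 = -552.17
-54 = -54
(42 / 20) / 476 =3 / 680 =0.00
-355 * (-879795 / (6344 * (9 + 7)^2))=192.31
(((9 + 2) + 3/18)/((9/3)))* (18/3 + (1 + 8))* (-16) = -2680/3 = -893.33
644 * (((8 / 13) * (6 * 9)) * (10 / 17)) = 2782080 / 221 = 12588.60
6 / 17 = 0.35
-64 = -64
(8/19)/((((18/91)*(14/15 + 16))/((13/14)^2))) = 0.11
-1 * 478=-478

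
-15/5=-3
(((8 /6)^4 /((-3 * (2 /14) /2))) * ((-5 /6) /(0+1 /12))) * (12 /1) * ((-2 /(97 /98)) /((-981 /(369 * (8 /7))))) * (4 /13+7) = 11234.58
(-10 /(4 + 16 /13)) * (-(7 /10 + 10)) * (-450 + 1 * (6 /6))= -624559 /68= -9184.69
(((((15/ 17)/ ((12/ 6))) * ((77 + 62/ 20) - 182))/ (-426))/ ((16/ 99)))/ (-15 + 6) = -11209/ 154496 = -0.07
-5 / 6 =-0.83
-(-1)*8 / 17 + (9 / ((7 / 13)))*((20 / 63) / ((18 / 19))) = 6.07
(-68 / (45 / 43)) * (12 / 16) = -731 / 15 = -48.73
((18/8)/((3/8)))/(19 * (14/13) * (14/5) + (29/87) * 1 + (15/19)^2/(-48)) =0.10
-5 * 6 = -30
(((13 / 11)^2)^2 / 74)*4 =57122 / 541717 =0.11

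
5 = 5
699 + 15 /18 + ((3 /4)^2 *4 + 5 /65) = 109537 /156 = 702.16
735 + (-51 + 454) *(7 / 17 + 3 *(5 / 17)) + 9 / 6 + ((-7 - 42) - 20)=40427 / 34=1189.03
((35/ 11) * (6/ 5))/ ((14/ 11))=3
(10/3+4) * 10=220/3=73.33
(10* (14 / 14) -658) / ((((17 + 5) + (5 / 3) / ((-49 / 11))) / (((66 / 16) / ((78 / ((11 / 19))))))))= -130977 / 142766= -0.92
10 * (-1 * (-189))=1890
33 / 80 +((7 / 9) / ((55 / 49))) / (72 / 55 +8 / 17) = 60043 / 74880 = 0.80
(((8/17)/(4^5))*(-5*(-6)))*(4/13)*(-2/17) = -15/30056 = -0.00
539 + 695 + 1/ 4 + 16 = 5001/ 4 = 1250.25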